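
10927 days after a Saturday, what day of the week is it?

10927 = 1561·7 + 0, so 10927 mod 7 = 0.
Saturday + 0 days → Saturday.

Saturday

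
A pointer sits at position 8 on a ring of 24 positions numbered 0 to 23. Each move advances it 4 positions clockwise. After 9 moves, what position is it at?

20

9·4 = 36.
36 − 1·24 = 12, so 36 ≡ 12 (mod 24).
(8 + 12) mod 24 = 20.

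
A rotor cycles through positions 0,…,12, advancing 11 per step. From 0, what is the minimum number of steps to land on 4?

11

11⁻¹ ≡ 6 (mod 13) because 11·6 = 66 = 5·13 + 1.
Multiplying both sides by 6: x ≡ 6·4 = 24 ≡ 11 (mod 13).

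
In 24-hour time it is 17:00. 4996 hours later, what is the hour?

4996 mod 24 = 4 (since 208·24 = 4992).
(17 + 4) mod 24 = 21.

21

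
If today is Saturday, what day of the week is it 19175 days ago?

Dividing 19175 by 7 gives quotient 2739 and remainder 2.
Saturday − 2 days → Thursday.

Thursday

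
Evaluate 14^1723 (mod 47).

6

Successive squares of 14 mod 47: 14^1≡14, 14^2≡8, 14^4≡17, 14^8≡7, 14^16≡2, 14^32≡4, 14^64≡16, 14^128≡21, 14^256≡18, 14^512≡42, 14^1024≡25.
1723 = 1 + 2 + 8 + 16 + 32 + 128 + 512 + 1024, so 14^1723 ≡ 14·8·7·2·4·21·42·25 ≡ 6 (mod 47).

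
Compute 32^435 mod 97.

79

Square-and-reduce mod 97: 32^1≡32, 32^2≡54, 32^4≡6, 32^8≡36, 32^16≡35, 32^32≡61, 32^64≡35, 32^128≡61, 32^256≡35.
Since 435 = 1 + 2 + 16 + 32 + 128 + 256 in binary, 32^435 ≡ 32·54·35·61·61·35 ≡ 79 (mod 97).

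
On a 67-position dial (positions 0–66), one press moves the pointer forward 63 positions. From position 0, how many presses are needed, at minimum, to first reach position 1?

67 = 1·63 + 4
63 = 15·4 + 3
4 = 1·3 + 1
3 = 3·1 + 0
Back-substituting gives 63·50 ≡ 1 (mod 67).

50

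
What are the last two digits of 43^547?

Square-and-reduce mod 100: 43^1≡43, 43^2≡49, 43^4≡1, 43^8≡1, 43^16≡1, 43^32≡1, 43^64≡1, 43^128≡1, 43^256≡1, 43^512≡1.
Since 547 = 1 + 2 + 32 + 512 in binary, 43^547 ≡ 43·49·1·1 ≡ 7 (mod 100).

07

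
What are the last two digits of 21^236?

Square-and-reduce mod 100: 21^1≡21, 21^2≡41, 21^4≡81, 21^8≡61, 21^16≡21, 21^32≡41, 21^64≡81, 21^128≡61.
236 = 4 + 8 + 32 + 64 + 128, so 21^236 ≡ 81·61·41·81·61 ≡ 21 (mod 100).

21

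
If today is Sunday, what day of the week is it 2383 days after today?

2383 − 340·7 = 3, so 2383 ≡ 3 (mod 7).
Sunday + 3 days → Wednesday.

Wednesday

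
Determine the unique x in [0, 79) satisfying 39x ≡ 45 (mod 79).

The inverse of 39 mod 79 is 77 (since 39·77 = 3003 ≡ 1).
So x ≡ 77·45 = 3465 ≡ 68 (mod 79).

68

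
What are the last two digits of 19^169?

Successive squares of 19 mod 100: 19^1≡19, 19^2≡61, 19^4≡21, 19^8≡41, 19^16≡81, 19^32≡61, 19^64≡21, 19^128≡41.
169 = 1 + 8 + 32 + 128, so 19^169 ≡ 19·41·61·41 ≡ 79 (mod 100).

79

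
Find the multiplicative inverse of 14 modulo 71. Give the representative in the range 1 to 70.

71 = 5·14 + 1
14 = 14·1 + 0
Back-substituting gives 14·66 ≡ 1 (mod 71).

66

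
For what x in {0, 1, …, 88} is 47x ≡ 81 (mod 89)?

47⁻¹ ≡ 36 (mod 89) because 47·36 = 1692 = 19·89 + 1.
Multiplying both sides by 36: x ≡ 36·81 = 2916 ≡ 68 (mod 89).

68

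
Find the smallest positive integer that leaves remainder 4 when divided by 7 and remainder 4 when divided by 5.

x ≡ 4 (mod 5) gives x ∈ {4}.
The first of these with x mod 7 = 4 is 4.

4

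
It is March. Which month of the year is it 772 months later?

July

772 = 64·12 + 4, so 772 mod 12 = 4.
March + 4 months → July.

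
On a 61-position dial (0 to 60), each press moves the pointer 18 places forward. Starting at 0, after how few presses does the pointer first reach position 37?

19

The inverse of 18 mod 61 is 17 (since 18·17 = 306 ≡ 1).
Multiplying both sides by 17: x ≡ 17·37 = 629 ≡ 19 (mod 61).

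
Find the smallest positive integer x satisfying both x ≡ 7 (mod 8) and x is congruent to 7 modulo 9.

x ≡ 7 (mod 8) gives x ∈ {7}.
The first of these with x mod 9 = 7 is 7.

7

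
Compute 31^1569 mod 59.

55

Square-and-reduce mod 59: 31^1≡31, 31^2≡17, 31^4≡53, 31^8≡36, 31^16≡57, 31^32≡4, 31^64≡16, 31^128≡20, 31^256≡46, 31^512≡51, 31^1024≡5.
1569 = 1 + 32 + 512 + 1024, so 31^1569 ≡ 31·4·51·5 ≡ 55 (mod 59).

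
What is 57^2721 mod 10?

Powers of 7 mod 10 repeat with period 4: 7, 9, 3, 1.
2721 leaves remainder 1 on division by 4, so 57^2721 ends in 7.

7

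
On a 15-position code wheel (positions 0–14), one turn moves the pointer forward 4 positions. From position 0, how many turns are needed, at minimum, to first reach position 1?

4

15 = 3·4 + 3
4 = 1·3 + 1
3 = 3·1 + 0
Back-substituting gives 4·4 ≡ 1 (mod 15).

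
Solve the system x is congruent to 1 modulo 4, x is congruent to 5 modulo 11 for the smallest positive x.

5

x ≡ 1 (mod 4) gives x ∈ {1, 5}.
The first of these with x mod 11 = 5 is 5.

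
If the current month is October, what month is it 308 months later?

June

Dividing 308 by 12 gives quotient 25 and remainder 8.
October + 8 months → June.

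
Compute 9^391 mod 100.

Square-and-reduce mod 100: 9^1≡9, 9^2≡81, 9^4≡61, 9^8≡21, 9^16≡41, 9^32≡81, 9^64≡61, 9^128≡21, 9^256≡41.
391 = 1 + 2 + 4 + 128 + 256, so 9^391 ≡ 9·81·61·21·41 ≡ 9 (mod 100).

9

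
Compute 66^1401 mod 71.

Successive squares of 66 mod 71: 66^1≡66, 66^2≡25, 66^4≡57, 66^8≡54, 66^16≡5, 66^32≡25, 66^64≡57, 66^128≡54, 66^256≡5, 66^512≡25, 66^1024≡57.
Since 1401 = 1 + 8 + 16 + 32 + 64 + 256 + 1024 in binary, 66^1401 ≡ 66·54·5·25·57·5·57 ≡ 66 (mod 71).

66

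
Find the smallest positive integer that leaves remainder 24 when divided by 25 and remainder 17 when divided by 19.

74

Since 19·4 ≡ 1 (mod 25), take x = 17 + 19·((24−17)·4 mod 25) = 17 + 19·3 = 74.
Check: 74 mod 25 = 24, 74 mod 19 = 17.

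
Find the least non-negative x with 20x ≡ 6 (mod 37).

20⁻¹ ≡ 13 (mod 37) because 20·13 = 260 = 7·37 + 1.
Multiplying both sides by 13: x ≡ 13·6 = 78 ≡ 4 (mod 37).
Check: 20·4 = 80 = 2·37 + 6.

4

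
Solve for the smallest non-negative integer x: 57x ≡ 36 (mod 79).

63

57⁻¹ ≡ 61 (mod 79) because 57·61 = 3477 = 44·79 + 1.
Multiplying both sides by 61: x ≡ 61·36 = 2196 ≡ 63 (mod 79).
Check: 57·63 = 3591 = 45·79 + 36.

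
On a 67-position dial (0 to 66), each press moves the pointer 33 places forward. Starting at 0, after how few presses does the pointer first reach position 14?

39

The inverse of 33 mod 67 is 65 (since 33·65 = 2145 ≡ 1).
Multiplying both sides by 65: x ≡ 65·14 = 910 ≡ 39 (mod 67).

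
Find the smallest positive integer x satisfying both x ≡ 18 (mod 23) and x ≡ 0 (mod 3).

Since 3·8 ≡ 1 (mod 23), take x = 0 + 3·((18−0)·8 mod 23) = 0 + 3·6 = 18.
Check: 18 mod 23 = 18, 18 mod 3 = 0.

18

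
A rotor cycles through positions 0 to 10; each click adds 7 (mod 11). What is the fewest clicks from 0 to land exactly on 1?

7·8 = 56 = 5·11 + 1, so 7⁻¹ ≡ 8 (mod 11).

8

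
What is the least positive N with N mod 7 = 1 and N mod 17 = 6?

x ≡ 1 (mod 7) gives x ∈ {1, 8, 15, 22, 29, 36, 43, 50, …}.
The first of these with x mod 17 = 6 is 57.

57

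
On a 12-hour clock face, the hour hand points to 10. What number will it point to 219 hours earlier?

Dividing 219 by 12 gives quotient 18 and remainder 3.
10 − 3 → 7 on a 12-hour dial.

7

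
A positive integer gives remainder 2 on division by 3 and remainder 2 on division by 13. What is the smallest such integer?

2

x ≡ 2 (mod 3) gives x ∈ {2}.
The first of these with x mod 13 = 2 is 2.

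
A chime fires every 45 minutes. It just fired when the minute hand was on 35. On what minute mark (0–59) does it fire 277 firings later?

20

277·45 = 12465.
12465 mod 60 = 45 (since 207·60 = 12420).
(35 + 45) mod 60 = 20.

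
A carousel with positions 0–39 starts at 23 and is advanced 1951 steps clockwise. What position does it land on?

14

1951 = 48·40 + 31, so 1951 mod 40 = 31.
(23 + 31) mod 40 = 14.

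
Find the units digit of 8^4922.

Last digits of 8^n: 8, 4, 2, 6 (period 4).
4922 mod 4 = 2, so the last digit matches 8^2 = 4.

4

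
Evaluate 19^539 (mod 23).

Square-and-reduce mod 23: 19^1≡19, 19^2≡16, 19^4≡3, 19^8≡9, 19^16≡12, 19^32≡6, 19^64≡13, 19^128≡8, 19^256≡18, 19^512≡2.
539 = 1 + 2 + 8 + 16 + 512, so 19^539 ≡ 19·16·9·12·2 ≡ 22 (mod 23).

22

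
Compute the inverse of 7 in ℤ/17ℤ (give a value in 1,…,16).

17 = 2·7 + 3
7 = 2·3 + 1
3 = 3·1 + 0
Back-substituting gives 7·5 ≡ 1 (mod 17).

5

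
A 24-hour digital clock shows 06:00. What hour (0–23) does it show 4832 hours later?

Dividing 4832 by 24 gives quotient 201 and remainder 8.
(6 + 8) mod 24 = 14.

14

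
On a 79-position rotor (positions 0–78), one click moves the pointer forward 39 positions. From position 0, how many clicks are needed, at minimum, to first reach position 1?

77

79 = 2·39 + 1
39 = 39·1 + 0
Back-substituting gives 39·77 ≡ 1 (mod 79).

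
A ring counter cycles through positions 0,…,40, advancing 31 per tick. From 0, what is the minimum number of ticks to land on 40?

37

31⁻¹ ≡ 4 (mod 41) because 31·4 = 124 = 3·41 + 1.
Multiplying both sides by 4: x ≡ 4·40 = 160 ≡ 37 (mod 41).
Check: 31·37 = 1147 = 27·41 + 40.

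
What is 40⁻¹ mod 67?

62

40·62 = 2480 = 37·67 + 1, so 40⁻¹ ≡ 62 (mod 67).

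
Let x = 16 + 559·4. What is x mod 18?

559·4 = 2236.
2236 = 124·18 + 4, so 2236 mod 18 = 4.
(16 + 4) mod 18 = 2.

2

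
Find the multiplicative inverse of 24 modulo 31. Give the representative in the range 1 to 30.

22

24·22 = 528 = 17·31 + 1, so 24⁻¹ ≡ 22 (mod 31).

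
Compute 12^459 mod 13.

12

Square-and-reduce mod 13: 12^1≡12, 12^2≡1, 12^4≡1, 12^8≡1, 12^16≡1, 12^32≡1, 12^64≡1, 12^128≡1, 12^256≡1.
459 = 1 + 2 + 8 + 64 + 128 + 256, so 12^459 ≡ 12·1·1·1·1·1 ≡ 12 (mod 13).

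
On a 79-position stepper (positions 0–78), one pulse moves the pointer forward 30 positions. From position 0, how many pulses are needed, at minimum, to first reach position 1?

29

30·29 = 870 = 11·79 + 1, so 30⁻¹ ≡ 29 (mod 79).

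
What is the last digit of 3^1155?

7

Powers of 3 mod 10 repeat with period 4: 3, 9, 7, 1.
1155 mod 4 = 3, so the last digit matches 3^3 = 7.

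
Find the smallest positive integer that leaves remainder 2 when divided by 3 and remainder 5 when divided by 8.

x ≡ 2 (mod 3) gives x ∈ {2, 5}.
The first of these with x mod 8 = 5 is 5.

5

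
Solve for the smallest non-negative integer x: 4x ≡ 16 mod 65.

4⁻¹ ≡ 49 (mod 65) because 4·49 = 196 = 3·65 + 1.
So x ≡ 49·16 = 784 ≡ 4 (mod 65).

4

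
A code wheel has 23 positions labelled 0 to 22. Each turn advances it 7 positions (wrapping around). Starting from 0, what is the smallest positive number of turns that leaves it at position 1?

7·10 = 70 = 3·23 + 1, so 7⁻¹ ≡ 10 (mod 23).

10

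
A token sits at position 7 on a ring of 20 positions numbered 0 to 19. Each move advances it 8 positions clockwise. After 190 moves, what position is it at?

190·8 = 1520.
Dividing 1520 by 20 gives quotient 76 and remainder 0.
(7 + 0) mod 20 = 7.

7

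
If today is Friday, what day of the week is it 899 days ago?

899 − 128·7 = 3, so 899 ≡ 3 (mod 7).
Friday − 3 days → Tuesday.

Tuesday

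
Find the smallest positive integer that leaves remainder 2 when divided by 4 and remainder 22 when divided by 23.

x ≡ 2 (mod 4) gives x ∈ {2, 6, 10, 14, 18, 22}.
The first of these with x mod 23 = 22 is 22.

22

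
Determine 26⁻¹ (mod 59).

59 = 2·26 + 7
26 = 3·7 + 5
7 = 1·5 + 2
5 = 2·2 + 1
2 = 2·1 + 0
Back-substituting gives 26·25 ≡ 1 (mod 59).

25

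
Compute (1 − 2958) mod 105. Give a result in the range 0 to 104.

88

2958 = 28·105 + 18, so 2958 mod 105 = 18.
(1 − 18) mod 105 = 88.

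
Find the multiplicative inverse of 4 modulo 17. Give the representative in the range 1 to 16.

4·13 = 52 = 3·17 + 1, so 4⁻¹ ≡ 13 (mod 17).

13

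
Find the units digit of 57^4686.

9

Powers of 7 mod 10 repeat with period 4: 7, 9, 3, 1.
4686 mod 4 = 2, so the last digit matches 7^2 = 9.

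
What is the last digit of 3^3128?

1

The units digit of 3^n cycles with period 4: 3, 9, 7, 1, …
3128 leaves remainder 0 on division by 4, so 3^3128 ends in 1.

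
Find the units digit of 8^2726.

4

The units digit of 8^n cycles with period 4: 8, 4, 2, 6, …
2726 leaves remainder 2 on division by 4, so 8^2726 ends in 4.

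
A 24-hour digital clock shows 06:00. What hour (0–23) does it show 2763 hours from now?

9

2763 mod 24 = 3 (since 115·24 = 2760).
(6 + 3) mod 24 = 9.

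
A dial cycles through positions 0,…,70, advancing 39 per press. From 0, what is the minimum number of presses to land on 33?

50

39⁻¹ ≡ 51 (mod 71) because 39·51 = 1989 = 28·71 + 1.
So x ≡ 51·33 = 1683 ≡ 50 (mod 71).
Check: 39·50 = 1950 = 27·71 + 33.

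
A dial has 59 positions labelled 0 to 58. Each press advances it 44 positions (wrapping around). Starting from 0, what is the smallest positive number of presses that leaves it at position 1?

55

59 = 1·44 + 15
44 = 2·15 + 14
15 = 1·14 + 1
14 = 14·1 + 0
Back-substituting gives 44·55 ≡ 1 (mod 59).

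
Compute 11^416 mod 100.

Square-and-reduce mod 100: 11^1≡11, 11^2≡21, 11^4≡41, 11^8≡81, 11^16≡61, 11^32≡21, 11^64≡41, 11^128≡81, 11^256≡61.
Since 416 = 32 + 128 + 256 in binary, 11^416 ≡ 21·81·61 ≡ 61 (mod 100).

61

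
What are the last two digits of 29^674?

By repeated squaring mod 100: 29^1≡29, 29^2≡41, 29^4≡81, 29^8≡61, 29^16≡21, 29^32≡41, 29^64≡81, 29^128≡61, 29^256≡21, 29^512≡41.
674 = 2 + 32 + 128 + 512, so 29^674 ≡ 41·41·61·41 ≡ 81 (mod 100).

81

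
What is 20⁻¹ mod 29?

29 = 1·20 + 9
20 = 2·9 + 2
9 = 4·2 + 1
2 = 2·1 + 0
Back-substituting gives 20·16 ≡ 1 (mod 29).

16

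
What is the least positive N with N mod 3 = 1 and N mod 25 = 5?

55

Since 25·1 ≡ 1 (mod 3), take x = 5 + 25·((1−5)·1 mod 3) = 5 + 25·2 = 55.
Check: 55 mod 3 = 1, 55 mod 25 = 5.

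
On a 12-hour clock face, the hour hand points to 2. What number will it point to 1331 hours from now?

1331 − 110·12 = 11, so 1331 ≡ 11 (mod 12).
2 + 11 → 1 on a 12-hour dial.

1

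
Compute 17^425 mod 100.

57

By repeated squaring mod 100: 17^1≡17, 17^2≡89, 17^4≡21, 17^8≡41, 17^16≡81, 17^32≡61, 17^64≡21, 17^128≡41, 17^256≡81.
Since 425 = 1 + 8 + 32 + 128 + 256 in binary, 17^425 ≡ 17·41·61·41·81 ≡ 57 (mod 100).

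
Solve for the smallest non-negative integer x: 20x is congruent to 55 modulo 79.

62

20⁻¹ ≡ 4 (mod 79) because 20·4 = 80 = 1·79 + 1.
Multiplying both sides by 4: x ≡ 4·55 = 220 ≡ 62 (mod 79).
Check: 20·62 = 1240 = 15·79 + 55.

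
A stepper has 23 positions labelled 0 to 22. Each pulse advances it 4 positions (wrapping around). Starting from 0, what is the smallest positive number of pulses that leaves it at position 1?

6

4·6 = 24 = 1·23 + 1, so 4⁻¹ ≡ 6 (mod 23).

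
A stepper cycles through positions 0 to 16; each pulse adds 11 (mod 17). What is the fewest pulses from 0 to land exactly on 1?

14

17 = 1·11 + 6
11 = 1·6 + 5
6 = 1·5 + 1
5 = 5·1 + 0
Back-substituting gives 11·14 ≡ 1 (mod 17).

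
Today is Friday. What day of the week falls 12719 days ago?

12719 = 1817·7 + 0, so 12719 mod 7 = 0.
Friday − 0 days → Friday.

Friday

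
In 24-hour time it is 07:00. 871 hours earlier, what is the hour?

Dividing 871 by 24 gives quotient 36 and remainder 7.
(7 − 7) mod 24 = 0.

0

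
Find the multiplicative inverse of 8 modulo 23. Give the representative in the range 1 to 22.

3

8·3 = 24 = 1·23 + 1, so 8⁻¹ ≡ 3 (mod 23).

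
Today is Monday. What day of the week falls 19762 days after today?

19762 − 2823·7 = 1, so 19762 ≡ 1 (mod 7).
Monday + 1 day → Tuesday.

Tuesday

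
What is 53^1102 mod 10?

The units digit of 53^n cycles with period 4: 3, 9, 7, 1, …
1102 mod 4 = 2, so the last digit matches 3^2 = 9.

9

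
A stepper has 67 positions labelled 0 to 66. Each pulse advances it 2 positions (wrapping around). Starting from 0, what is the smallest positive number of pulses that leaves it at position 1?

34

2·34 = 68 = 1·67 + 1, so 2⁻¹ ≡ 34 (mod 67).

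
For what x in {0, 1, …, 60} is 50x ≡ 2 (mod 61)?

50⁻¹ ≡ 11 (mod 61) because 50·11 = 550 = 9·61 + 1.
So x ≡ 11·2 = 22 ≡ 22 (mod 61).

22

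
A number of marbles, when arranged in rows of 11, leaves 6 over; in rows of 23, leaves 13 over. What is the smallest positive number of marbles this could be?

x ≡ 6 (mod 11) gives x ∈ {6, 17, 28, 39, 50, 61, 72, 83, …}.
The first of these with x mod 23 = 13 is 105.

105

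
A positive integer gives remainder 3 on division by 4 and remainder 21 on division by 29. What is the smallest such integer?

79

Since 29·1 ≡ 1 (mod 4), take x = 21 + 29·((3−21)·1 mod 4) = 21 + 29·2 = 79.
Check: 79 mod 4 = 3, 79 mod 29 = 21.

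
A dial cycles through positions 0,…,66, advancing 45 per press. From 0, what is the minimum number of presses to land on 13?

39

45⁻¹ ≡ 3 (mod 67) because 45·3 = 135 = 2·67 + 1.
So x ≡ 3·13 = 39 ≡ 39 (mod 67).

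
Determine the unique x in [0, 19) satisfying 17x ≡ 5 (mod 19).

17⁻¹ ≡ 9 (mod 19) because 17·9 = 153 = 8·19 + 1.
Multiplying both sides by 9: x ≡ 9·5 = 45 ≡ 7 (mod 19).

7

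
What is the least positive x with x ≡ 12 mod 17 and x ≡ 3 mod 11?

80

Since 11·14 ≡ 1 (mod 17), take x = 3 + 11·((12−3)·14 mod 17) = 3 + 11·7 = 80.
Check: 80 mod 17 = 12, 80 mod 11 = 3.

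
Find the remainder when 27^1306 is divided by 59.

By repeated squaring mod 59: 27^1≡27, 27^2≡21, 27^4≡28, 27^8≡17, 27^16≡53, 27^32≡36, 27^64≡57, 27^128≡4, 27^256≡16, 27^512≡20, 27^1024≡46.
Since 1306 = 2 + 8 + 16 + 256 + 1024 in binary, 27^1306 ≡ 21·17·53·16·46 ≡ 27 (mod 59).

27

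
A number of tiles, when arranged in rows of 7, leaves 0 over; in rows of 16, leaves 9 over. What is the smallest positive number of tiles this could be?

Since 16·4 ≡ 1 (mod 7), take x = 9 + 16·((0−9)·4 mod 7) = 9 + 16·6 = 105.
Check: 105 mod 7 = 0, 105 mod 16 = 9.

105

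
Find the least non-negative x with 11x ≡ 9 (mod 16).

11

The inverse of 11 mod 16 is 3 (since 11·3 = 33 ≡ 1).
Multiplying both sides by 3: x ≡ 3·9 = 27 ≡ 11 (mod 16).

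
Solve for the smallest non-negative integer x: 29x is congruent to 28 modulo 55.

37

The inverse of 29 mod 55 is 19 (since 29·19 = 551 ≡ 1).
So x ≡ 19·28 = 532 ≡ 37 (mod 55).
Check: 29·37 = 1073 = 19·55 + 28.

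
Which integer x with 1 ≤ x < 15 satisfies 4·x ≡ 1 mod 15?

4

15 = 3·4 + 3
4 = 1·3 + 1
3 = 3·1 + 0
Back-substituting gives 4·4 ≡ 1 (mod 15).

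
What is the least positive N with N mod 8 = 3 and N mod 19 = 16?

x ≡ 3 (mod 8) gives x ∈ {3, 11, 19, 27, 35}.
The first of these with x mod 19 = 16 is 35.

35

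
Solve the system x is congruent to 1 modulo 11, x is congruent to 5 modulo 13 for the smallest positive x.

x ≡ 1 (mod 11) gives x ∈ {1, 12, 23, 34, 45, 56, 67, 78, …}.
The first of these with x mod 13 = 5 is 122.

122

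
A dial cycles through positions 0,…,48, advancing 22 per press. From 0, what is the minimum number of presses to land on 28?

28

22⁻¹ ≡ 29 (mod 49) because 22·29 = 638 = 13·49 + 1.
Multiplying both sides by 29: x ≡ 29·28 = 812 ≡ 28 (mod 49).
Check: 22·28 = 616 = 12·49 + 28.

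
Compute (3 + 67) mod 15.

67 mod 15 = 7 (since 4·15 = 60).
(3 + 7) mod 15 = 10.

10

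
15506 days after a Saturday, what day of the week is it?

15506 = 2215·7 + 1, so 15506 mod 7 = 1.
Saturday + 1 day → Sunday.

Sunday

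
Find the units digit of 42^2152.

The units digit of 42^n cycles with period 4: 2, 4, 8, 6, …
2152 mod 4 = 0, so the last digit matches 2^4 = 6.

6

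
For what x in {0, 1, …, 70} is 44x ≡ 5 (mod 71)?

34

44⁻¹ ≡ 21 (mod 71) because 44·21 = 924 = 13·71 + 1.
Multiplying both sides by 21: x ≡ 21·5 = 105 ≡ 34 (mod 71).
Check: 44·34 = 1496 = 21·71 + 5.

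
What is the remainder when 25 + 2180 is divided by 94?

2180 = 23·94 + 18, so 2180 mod 94 = 18.
(25 + 18) mod 94 = 43.

43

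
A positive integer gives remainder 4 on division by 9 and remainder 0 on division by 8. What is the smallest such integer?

x ≡ 0 (mod 8) gives x ∈ {0, 8, 16, 24, 32, 40}.
The first of these with x mod 9 = 4 is 40.

40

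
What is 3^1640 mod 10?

1

Last digits of 3^n: 3, 9, 7, 1 (period 4).
1640 leaves remainder 0 on division by 4, so 3^1640 ends in 1.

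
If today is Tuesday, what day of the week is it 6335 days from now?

6335 = 905·7 + 0, so 6335 mod 7 = 0.
Tuesday + 0 days → Tuesday.

Tuesday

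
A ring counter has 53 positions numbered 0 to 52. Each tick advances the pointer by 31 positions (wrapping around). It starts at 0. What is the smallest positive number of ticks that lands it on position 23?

31⁻¹ ≡ 12 (mod 53) because 31·12 = 372 = 7·53 + 1.
Multiplying both sides by 12: x ≡ 12·23 = 276 ≡ 11 (mod 53).
Check: 31·11 = 341 = 6·53 + 23.

11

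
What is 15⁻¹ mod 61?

61 = 4·15 + 1
15 = 15·1 + 0
Back-substituting gives 15·57 ≡ 1 (mod 61).

57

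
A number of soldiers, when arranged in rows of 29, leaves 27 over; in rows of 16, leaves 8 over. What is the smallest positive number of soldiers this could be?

56

x ≡ 8 (mod 16) gives x ∈ {8, 24, 40, 56}.
The first of these with x mod 29 = 27 is 56.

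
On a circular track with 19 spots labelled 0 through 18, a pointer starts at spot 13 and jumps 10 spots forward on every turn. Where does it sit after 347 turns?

347·10 = 3470.
3470 = 182·19 + 12, so 3470 mod 19 = 12.
(13 + 12) mod 19 = 6.

6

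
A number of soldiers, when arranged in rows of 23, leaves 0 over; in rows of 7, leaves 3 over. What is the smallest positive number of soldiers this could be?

x ≡ 3 (mod 7) gives x ∈ {3, 10, 17, 24, 31, 38, 45, 52, …}.
The first of these with x mod 23 = 0 is 115.

115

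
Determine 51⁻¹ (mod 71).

39

51·39 = 1989 = 28·71 + 1, so 51⁻¹ ≡ 39 (mod 71).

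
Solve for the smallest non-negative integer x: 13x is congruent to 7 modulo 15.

The inverse of 13 mod 15 is 7 (since 13·7 = 91 ≡ 1).
So x ≡ 7·7 = 49 ≡ 4 (mod 15).

4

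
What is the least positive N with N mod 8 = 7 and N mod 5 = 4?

x ≡ 4 (mod 5) gives x ∈ {4, 9, 14, 19, 24, 29, 34, 39}.
The first of these with x mod 8 = 7 is 39.

39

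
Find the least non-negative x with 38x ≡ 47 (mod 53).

11

38⁻¹ ≡ 7 (mod 53) because 38·7 = 266 = 5·53 + 1.
Multiplying both sides by 7: x ≡ 7·47 = 329 ≡ 11 (mod 53).
Check: 38·11 = 418 = 7·53 + 47.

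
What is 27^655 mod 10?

3

Last digits of 7^n: 7, 9, 3, 1 (period 4).
655 leaves remainder 3 on division by 4, so 27^655 ends in 3.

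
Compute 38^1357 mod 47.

By repeated squaring mod 47: 38^1≡38, 38^2≡34, 38^4≡28, 38^8≡32, 38^16≡37, 38^32≡6, 38^64≡36, 38^128≡27, 38^256≡24, 38^512≡12, 38^1024≡3.
1357 = 1 + 4 + 8 + 64 + 256 + 1024, so 38^1357 ≡ 38·28·32·36·24·3 ≡ 46 (mod 47).

46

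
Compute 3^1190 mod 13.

9

Successive squares of 3 mod 13: 3^1≡3, 3^2≡9, 3^4≡3, 3^8≡9, 3^16≡3, 3^32≡9, 3^64≡3, 3^128≡9, 3^256≡3, 3^512≡9, 3^1024≡3.
1190 = 2 + 4 + 32 + 128 + 1024, so 3^1190 ≡ 9·3·9·9·3 ≡ 9 (mod 13).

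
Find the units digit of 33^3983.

7

Last digits of 3^n: 3, 9, 7, 1 (period 4).
3983 leaves remainder 3 on division by 4, so 33^3983 ends in 7.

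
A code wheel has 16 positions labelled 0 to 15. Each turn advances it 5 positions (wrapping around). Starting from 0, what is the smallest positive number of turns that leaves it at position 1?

5·13 = 65 = 4·16 + 1, so 5⁻¹ ≡ 13 (mod 16).

13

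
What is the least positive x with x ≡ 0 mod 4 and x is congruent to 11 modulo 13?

24

Since 13·1 ≡ 1 (mod 4), take x = 11 + 13·((0−11)·1 mod 4) = 11 + 13·1 = 24.
Check: 24 mod 4 = 0, 24 mod 13 = 11.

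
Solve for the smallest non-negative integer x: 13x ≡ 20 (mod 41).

13⁻¹ ≡ 19 (mod 41) because 13·19 = 247 = 6·41 + 1.
So x ≡ 19·20 = 380 ≡ 11 (mod 41).
Check: 13·11 = 143 = 3·41 + 20.

11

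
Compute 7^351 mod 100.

Square-and-reduce mod 100: 7^1≡7, 7^2≡49, 7^4≡1, 7^8≡1, 7^16≡1, 7^32≡1, 7^64≡1, 7^128≡1, 7^256≡1.
351 = 1 + 2 + 4 + 8 + 16 + 64 + 256, so 7^351 ≡ 7·49·1·1·1·1·1 ≡ 43 (mod 100).

43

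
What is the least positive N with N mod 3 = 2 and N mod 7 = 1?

8

x ≡ 2 (mod 3) gives x ∈ {2, 5, 8}.
The first of these with x mod 7 = 1 is 8.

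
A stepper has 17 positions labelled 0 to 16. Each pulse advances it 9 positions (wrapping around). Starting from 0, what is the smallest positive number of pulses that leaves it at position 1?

2

9·2 = 18 = 1·17 + 1, so 9⁻¹ ≡ 2 (mod 17).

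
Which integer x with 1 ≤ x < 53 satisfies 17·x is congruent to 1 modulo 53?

25

53 = 3·17 + 2
17 = 8·2 + 1
2 = 2·1 + 0
Back-substituting gives 17·25 ≡ 1 (mod 53).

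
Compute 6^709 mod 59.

11

Square-and-reduce mod 59: 6^1≡6, 6^2≡36, 6^4≡57, 6^8≡4, 6^16≡16, 6^32≡20, 6^64≡46, 6^128≡51, 6^256≡5, 6^512≡25.
Since 709 = 1 + 4 + 64 + 128 + 512 in binary, 6^709 ≡ 6·57·46·51·25 ≡ 11 (mod 59).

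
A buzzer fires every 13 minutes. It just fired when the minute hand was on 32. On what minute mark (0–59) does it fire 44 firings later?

44·13 = 572.
572 = 9·60 + 32, so 572 mod 60 = 32.
(32 + 32) mod 60 = 4.

4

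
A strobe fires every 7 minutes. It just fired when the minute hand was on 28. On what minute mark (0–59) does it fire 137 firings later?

137·7 = 959.
959 − 15·60 = 59, so 959 ≡ 59 (mod 60).
(28 + 59) mod 60 = 27.

27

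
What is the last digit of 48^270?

The units digit of 48^n cycles with period 4: 8, 4, 2, 6, …
270 mod 4 = 2, so the last digit matches 8^2 = 4.

4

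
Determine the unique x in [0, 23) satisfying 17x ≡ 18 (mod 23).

17⁻¹ ≡ 19 (mod 23) because 17·19 = 323 = 14·23 + 1.
Multiplying both sides by 19: x ≡ 19·18 = 342 ≡ 20 (mod 23).
Check: 17·20 = 340 = 14·23 + 18.

20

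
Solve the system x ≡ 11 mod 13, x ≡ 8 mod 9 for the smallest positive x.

Since 9·3 ≡ 1 (mod 13), take x = 8 + 9·((11−8)·3 mod 13) = 8 + 9·9 = 89.
Check: 89 mod 13 = 11, 89 mod 9 = 8.

89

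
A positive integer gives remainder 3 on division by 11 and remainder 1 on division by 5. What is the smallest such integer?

x ≡ 1 (mod 5) gives x ∈ {1, 6, 11, 16, 21, 26, 31, 36}.
The first of these with x mod 11 = 3 is 36.

36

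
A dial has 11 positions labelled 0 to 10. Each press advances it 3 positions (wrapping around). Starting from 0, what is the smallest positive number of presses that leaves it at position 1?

11 = 3·3 + 2
3 = 1·2 + 1
2 = 2·1 + 0
Back-substituting gives 3·4 ≡ 1 (mod 11).

4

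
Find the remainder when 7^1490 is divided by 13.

Successive squares of 7 mod 13: 7^1≡7, 7^2≡10, 7^4≡9, 7^8≡3, 7^16≡9, 7^32≡3, 7^64≡9, 7^128≡3, 7^256≡9, 7^512≡3, 7^1024≡9.
1490 = 2 + 16 + 64 + 128 + 256 + 1024, so 7^1490 ≡ 10·9·9·3·9·9 ≡ 10 (mod 13).

10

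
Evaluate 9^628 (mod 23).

9

By repeated squaring mod 23: 9^1≡9, 9^2≡12, 9^4≡6, 9^8≡13, 9^16≡8, 9^32≡18, 9^64≡2, 9^128≡4, 9^256≡16, 9^512≡3.
Since 628 = 4 + 16 + 32 + 64 + 512 in binary, 9^628 ≡ 6·8·18·2·3 ≡ 9 (mod 23).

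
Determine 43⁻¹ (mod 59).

43·11 = 473 = 8·59 + 1, so 43⁻¹ ≡ 11 (mod 59).

11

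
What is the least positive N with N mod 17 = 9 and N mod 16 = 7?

x ≡ 7 (mod 16) gives x ∈ {7, 23, 39, 55, 71, 87, 103, 119, …}.
The first of these with x mod 17 = 9 is 247.

247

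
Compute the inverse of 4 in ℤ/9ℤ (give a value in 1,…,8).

7

9 = 2·4 + 1
4 = 4·1 + 0
Back-substituting gives 4·7 ≡ 1 (mod 9).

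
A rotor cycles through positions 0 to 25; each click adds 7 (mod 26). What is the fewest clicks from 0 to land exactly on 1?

15

26 = 3·7 + 5
7 = 1·5 + 2
5 = 2·2 + 1
2 = 2·1 + 0
Back-substituting gives 7·15 ≡ 1 (mod 26).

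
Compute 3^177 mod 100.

Square-and-reduce mod 100: 3^1≡3, 3^2≡9, 3^4≡81, 3^8≡61, 3^16≡21, 3^32≡41, 3^64≡81, 3^128≡61.
177 = 1 + 16 + 32 + 128, so 3^177 ≡ 3·21·41·61 ≡ 63 (mod 100).

63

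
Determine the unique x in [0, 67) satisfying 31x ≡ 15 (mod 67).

61

31⁻¹ ≡ 13 (mod 67) because 31·13 = 403 = 6·67 + 1.
Multiplying both sides by 13: x ≡ 13·15 = 195 ≡ 61 (mod 67).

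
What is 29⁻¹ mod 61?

40

29·40 = 1160 = 19·61 + 1, so 29⁻¹ ≡ 40 (mod 61).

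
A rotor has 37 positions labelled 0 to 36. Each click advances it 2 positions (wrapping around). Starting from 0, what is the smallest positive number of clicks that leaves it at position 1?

19

37 = 18·2 + 1
2 = 2·1 + 0
Back-substituting gives 2·19 ≡ 1 (mod 37).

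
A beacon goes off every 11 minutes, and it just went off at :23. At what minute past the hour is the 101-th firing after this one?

101·11 = 1111.
1111 mod 60 = 31 (since 18·60 = 1080).
(23 + 31) mod 60 = 54.

54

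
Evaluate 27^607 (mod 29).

3

Square-and-reduce mod 29: 27^1≡27, 27^2≡4, 27^4≡16, 27^8≡24, 27^16≡25, 27^32≡16, 27^64≡24, 27^128≡25, 27^256≡16, 27^512≡24.
607 = 1 + 2 + 4 + 8 + 16 + 64 + 512, so 27^607 ≡ 27·4·16·24·25·24·24 ≡ 3 (mod 29).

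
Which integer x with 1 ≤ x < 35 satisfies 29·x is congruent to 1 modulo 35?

29·29 = 841 = 24·35 + 1, so 29⁻¹ ≡ 29 (mod 35).

29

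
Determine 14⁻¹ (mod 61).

61 = 4·14 + 5
14 = 2·5 + 4
5 = 1·4 + 1
4 = 4·1 + 0
Back-substituting gives 14·48 ≡ 1 (mod 61).

48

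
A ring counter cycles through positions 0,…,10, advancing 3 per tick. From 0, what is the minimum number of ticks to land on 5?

9

3⁻¹ ≡ 4 (mod 11) because 3·4 = 12 = 1·11 + 1.
So x ≡ 4·5 = 20 ≡ 9 (mod 11).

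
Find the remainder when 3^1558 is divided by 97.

43

Successive squares of 3 mod 97: 3^1≡3, 3^2≡9, 3^4≡81, 3^8≡62, 3^16≡61, 3^32≡35, 3^64≡61, 3^128≡35, 3^256≡61, 3^512≡35, 3^1024≡61.
Since 1558 = 2 + 4 + 16 + 512 + 1024 in binary, 3^1558 ≡ 9·81·61·35·61 ≡ 43 (mod 97).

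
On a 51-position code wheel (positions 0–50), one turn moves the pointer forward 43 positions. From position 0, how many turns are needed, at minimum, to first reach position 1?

19

43·19 = 817 = 16·51 + 1, so 43⁻¹ ≡ 19 (mod 51).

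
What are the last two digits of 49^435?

49

Successive squares of 49 mod 100: 49^1≡49, 49^2≡1, 49^4≡1, 49^8≡1, 49^16≡1, 49^32≡1, 49^64≡1, 49^128≡1, 49^256≡1.
435 = 1 + 2 + 16 + 32 + 128 + 256, so 49^435 ≡ 49·1·1·1·1·1 ≡ 49 (mod 100).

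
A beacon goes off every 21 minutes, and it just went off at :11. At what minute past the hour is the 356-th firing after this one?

47

356·21 = 7476.
7476 − 124·60 = 36, so 7476 ≡ 36 (mod 60).
(11 + 36) mod 60 = 47.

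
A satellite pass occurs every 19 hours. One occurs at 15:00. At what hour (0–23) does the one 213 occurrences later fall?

6

213·19 = 4047.
4047 = 168·24 + 15, so 4047 mod 24 = 15.
(15 + 15) mod 24 = 6.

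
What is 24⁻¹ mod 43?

9

24·9 = 216 = 5·43 + 1, so 24⁻¹ ≡ 9 (mod 43).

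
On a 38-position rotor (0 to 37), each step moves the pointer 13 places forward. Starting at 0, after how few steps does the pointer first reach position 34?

The inverse of 13 mod 38 is 3 (since 13·3 = 39 ≡ 1).
Multiplying both sides by 3: x ≡ 3·34 = 102 ≡ 26 (mod 38).
Check: 13·26 = 338 = 8·38 + 34.

26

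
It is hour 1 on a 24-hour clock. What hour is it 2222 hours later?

Dividing 2222 by 24 gives quotient 92 and remainder 14.
(1 + 14) mod 24 = 15.

15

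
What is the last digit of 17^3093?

Powers of 7 mod 10 repeat with period 4: 7, 9, 3, 1.
3093 leaves remainder 1 on division by 4, so 17^3093 ends in 7.

7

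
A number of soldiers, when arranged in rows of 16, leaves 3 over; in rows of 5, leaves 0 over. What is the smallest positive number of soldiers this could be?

35

x ≡ 0 (mod 5) gives x ∈ {0, 5, 10, 15, 20, 25, 30, 35}.
The first of these with x mod 16 = 3 is 35.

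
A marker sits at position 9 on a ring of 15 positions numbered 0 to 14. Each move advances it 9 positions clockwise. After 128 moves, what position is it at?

128·9 = 1152.
1152 = 76·15 + 12, so 1152 mod 15 = 12.
(9 + 12) mod 15 = 6.

6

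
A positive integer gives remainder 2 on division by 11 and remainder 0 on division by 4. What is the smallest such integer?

24

x ≡ 0 (mod 4) gives x ∈ {0, 4, 8, 12, 16, 20, 24}.
The first of these with x mod 11 = 2 is 24.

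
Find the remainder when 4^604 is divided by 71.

12

By repeated squaring mod 71: 4^1≡4, 4^2≡16, 4^4≡43, 4^8≡3, 4^16≡9, 4^32≡10, 4^64≡29, 4^128≡60, 4^256≡50, 4^512≡15.
Since 604 = 4 + 8 + 16 + 64 + 512 in binary, 4^604 ≡ 43·3·9·29·15 ≡ 12 (mod 71).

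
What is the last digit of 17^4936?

The units digit of 17^n cycles with period 4: 7, 9, 3, 1, …
4936 mod 4 = 0, so the last digit matches 7^4 = 1.

1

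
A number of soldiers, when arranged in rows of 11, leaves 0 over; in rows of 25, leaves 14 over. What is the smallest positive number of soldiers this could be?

Since 25·4 ≡ 1 (mod 11), take x = 14 + 25·((0−14)·4 mod 11) = 14 + 25·10 = 264.
Check: 264 mod 11 = 0, 264 mod 25 = 14.

264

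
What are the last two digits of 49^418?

By repeated squaring mod 100: 49^1≡49, 49^2≡1, 49^4≡1, 49^8≡1, 49^16≡1, 49^32≡1, 49^64≡1, 49^128≡1, 49^256≡1.
418 = 2 + 32 + 128 + 256, so 49^418 ≡ 1·1·1·1 ≡ 1 (mod 100).

01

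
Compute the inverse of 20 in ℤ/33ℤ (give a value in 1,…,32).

20·5 = 100 = 3·33 + 1, so 20⁻¹ ≡ 5 (mod 33).

5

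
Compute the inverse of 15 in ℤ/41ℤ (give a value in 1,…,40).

41 = 2·15 + 11
15 = 1·11 + 4
11 = 2·4 + 3
4 = 1·3 + 1
3 = 3·1 + 0
Back-substituting gives 15·11 ≡ 1 (mod 41).

11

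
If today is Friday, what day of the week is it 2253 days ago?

Saturday

2253 = 321·7 + 6, so 2253 mod 7 = 6.
Friday − 6 days → Saturday.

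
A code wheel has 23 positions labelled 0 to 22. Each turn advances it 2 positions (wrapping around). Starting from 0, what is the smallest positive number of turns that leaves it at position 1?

2·12 = 24 = 1·23 + 1, so 2⁻¹ ≡ 12 (mod 23).

12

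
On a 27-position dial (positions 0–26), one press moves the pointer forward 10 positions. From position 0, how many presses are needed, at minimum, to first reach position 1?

27 = 2·10 + 7
10 = 1·7 + 3
7 = 2·3 + 1
3 = 3·1 + 0
Back-substituting gives 10·19 ≡ 1 (mod 27).

19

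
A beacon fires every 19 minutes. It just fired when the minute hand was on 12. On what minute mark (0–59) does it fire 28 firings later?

28·19 = 532.
532 − 8·60 = 52, so 532 ≡ 52 (mod 60).
(12 + 52) mod 60 = 4.

4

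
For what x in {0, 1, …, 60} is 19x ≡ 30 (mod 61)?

8

19⁻¹ ≡ 45 (mod 61) because 19·45 = 855 = 14·61 + 1.
So x ≡ 45·30 = 1350 ≡ 8 (mod 61).
Check: 19·8 = 152 = 2·61 + 30.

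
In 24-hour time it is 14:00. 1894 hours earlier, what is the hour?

16

1894 = 78·24 + 22, so 1894 mod 24 = 22.
(14 − 22) mod 24 = 16.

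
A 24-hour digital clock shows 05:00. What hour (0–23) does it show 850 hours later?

850 = 35·24 + 10, so 850 mod 24 = 10.
(5 + 10) mod 24 = 15.

15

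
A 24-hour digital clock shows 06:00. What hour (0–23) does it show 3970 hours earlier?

3970 = 165·24 + 10, so 3970 mod 24 = 10.
(6 − 10) mod 24 = 20.

20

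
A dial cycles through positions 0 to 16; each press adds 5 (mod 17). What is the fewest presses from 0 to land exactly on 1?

17 = 3·5 + 2
5 = 2·2 + 1
2 = 2·1 + 0
Back-substituting gives 5·7 ≡ 1 (mod 17).

7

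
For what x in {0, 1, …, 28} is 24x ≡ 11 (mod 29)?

21

24⁻¹ ≡ 23 (mod 29) because 24·23 = 552 = 19·29 + 1.
So x ≡ 23·11 = 253 ≡ 21 (mod 29).
Check: 24·21 = 504 = 17·29 + 11.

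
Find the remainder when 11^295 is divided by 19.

By repeated squaring mod 19: 11^1≡11, 11^2≡7, 11^4≡11, 11^8≡7, 11^16≡11, 11^32≡7, 11^64≡11, 11^128≡7, 11^256≡11.
295 = 1 + 2 + 4 + 32 + 256, so 11^295 ≡ 11·7·11·7·11 ≡ 11 (mod 19).

11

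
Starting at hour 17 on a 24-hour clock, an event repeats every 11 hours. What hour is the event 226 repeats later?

226·11 = 2486.
2486 − 103·24 = 14, so 2486 ≡ 14 (mod 24).
(17 + 14) mod 24 = 7.

7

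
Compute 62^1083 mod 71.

Square-and-reduce mod 71: 62^1≡62, 62^2≡10, 62^4≡29, 62^8≡60, 62^16≡50, 62^32≡15, 62^64≡12, 62^128≡2, 62^256≡4, 62^512≡16, 62^1024≡43.
Since 1083 = 1 + 2 + 8 + 16 + 32 + 1024 in binary, 62^1083 ≡ 62·10·60·50·15·43 ≡ 7 (mod 71).

7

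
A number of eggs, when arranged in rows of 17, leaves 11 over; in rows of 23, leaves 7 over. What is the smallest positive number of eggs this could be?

283

Since 23·3 ≡ 1 (mod 17), take x = 7 + 23·((11−7)·3 mod 17) = 7 + 23·12 = 283.
Check: 283 mod 17 = 11, 283 mod 23 = 7.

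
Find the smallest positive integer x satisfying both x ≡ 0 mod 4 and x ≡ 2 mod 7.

x ≡ 0 (mod 4) gives x ∈ {0, 4, 8, 12, 16}.
The first of these with x mod 7 = 2 is 16.

16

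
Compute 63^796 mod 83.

81

By repeated squaring mod 83: 63^1≡63, 63^2≡68, 63^4≡59, 63^8≡78, 63^16≡25, 63^32≡44, 63^64≡27, 63^128≡65, 63^256≡75, 63^512≡64.
Since 796 = 4 + 8 + 16 + 256 + 512 in binary, 63^796 ≡ 59·78·25·75·64 ≡ 81 (mod 83).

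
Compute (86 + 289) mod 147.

81

289 − 1·147 = 142, so 289 ≡ 142 (mod 147).
(86 + 142) mod 147 = 81.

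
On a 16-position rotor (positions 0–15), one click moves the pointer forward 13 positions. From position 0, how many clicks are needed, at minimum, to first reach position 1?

5

16 = 1·13 + 3
13 = 4·3 + 1
3 = 3·1 + 0
Back-substituting gives 13·5 ≡ 1 (mod 16).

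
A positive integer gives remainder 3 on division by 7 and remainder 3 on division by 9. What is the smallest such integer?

3

x ≡ 3 (mod 7) gives x ∈ {3}.
The first of these with x mod 9 = 3 is 3.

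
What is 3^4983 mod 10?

Last digits of 3^n: 3, 9, 7, 1 (period 4).
4983 leaves remainder 3 on division by 4, so 3^4983 ends in 7.

7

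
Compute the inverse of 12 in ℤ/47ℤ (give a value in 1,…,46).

47 = 3·12 + 11
12 = 1·11 + 1
11 = 11·1 + 0
Back-substituting gives 12·4 ≡ 1 (mod 47).

4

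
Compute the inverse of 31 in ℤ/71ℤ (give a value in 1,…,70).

31·55 = 1705 = 24·71 + 1, so 31⁻¹ ≡ 55 (mod 71).

55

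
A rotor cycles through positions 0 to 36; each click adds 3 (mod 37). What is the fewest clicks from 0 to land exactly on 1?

3·25 = 75 = 2·37 + 1, so 3⁻¹ ≡ 25 (mod 37).

25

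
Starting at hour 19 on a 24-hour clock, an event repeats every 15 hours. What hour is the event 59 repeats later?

16

59·15 = 885.
Dividing 885 by 24 gives quotient 36 and remainder 21.
(19 + 21) mod 24 = 16.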